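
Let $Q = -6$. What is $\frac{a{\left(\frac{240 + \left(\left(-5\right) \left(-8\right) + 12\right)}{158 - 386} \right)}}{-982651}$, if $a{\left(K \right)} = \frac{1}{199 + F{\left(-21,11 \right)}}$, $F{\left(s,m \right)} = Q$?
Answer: $- \frac{1}{189651643} \approx -5.2728 \cdot 10^{-9}$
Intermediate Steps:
$F{\left(s,m \right)} = -6$
$a{\left(K \right)} = \frac{1}{193}$ ($a{\left(K \right)} = \frac{1}{199 - 6} = \frac{1}{193}$)
$\frac{a{\left(\frac{240 + \left(\left(-5\right) \left(-8\right) + 12\right)}{158 - 386} \right)}}{-982651} = \frac{1}{193 \left(-982651\right)} = \frac{1}{193} \left(- \frac{1}{982651}\right) = - \frac{1}{189651643}$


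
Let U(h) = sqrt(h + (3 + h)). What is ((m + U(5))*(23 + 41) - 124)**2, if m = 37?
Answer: 5088784 + 287232*sqrt(13) ≈ 6.1244e+6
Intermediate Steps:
U(h) = sqrt(3 + 2*h)
((m + U(5))*(23 + 41) - 124)**2 = ((37 + sqrt(3 + 2*5))*(23 + 41) - 124)**2 = ((37 + sqrt(3 + 10))*64 - 124)**2 = ((37 + sqrt(13))*64 - 124)**2 = ((2368 + 64*sqrt(13)) - 124)**2 = (2244 + 64*sqrt(13))**2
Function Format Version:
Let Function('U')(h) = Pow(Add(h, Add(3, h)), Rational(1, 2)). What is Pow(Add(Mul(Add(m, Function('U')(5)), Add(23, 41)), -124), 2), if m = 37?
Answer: Add(5088784, Mul(287232, Pow(13, Rational(1, 2)))) ≈ 6.1244e+6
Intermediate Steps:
Function('U')(h) = Pow(Add(3, Mul(2, h)), Rational(1, 2))
Pow(Add(Mul(Add(m, Function('U')(5)), Add(23, 41)), -124), 2) = Pow(Add(Mul(Add(37, Pow(Add(3, Mul(2, 5)), Rational(1, 2))), Add(23, 41)), -124), 2) = Pow(Add(Mul(Add(37, Pow(Add(3, 10), Rational(1, 2))), 64), -124), 2) = Pow(Add(Mul(Add(37, Pow(13, Rational(1, 2))), 64), -124), 2) = Pow(Add(Add(2368, Mul(64, Pow(13, Rational(1, 2)))), -124), 2) = Pow(Add(2244, Mul(64, Pow(13, Rational(1, 2)))), 2)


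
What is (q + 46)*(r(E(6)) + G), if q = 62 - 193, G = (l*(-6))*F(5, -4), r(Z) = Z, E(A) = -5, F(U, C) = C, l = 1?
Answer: -1615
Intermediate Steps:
G = 24 (G = (1*(-6))*(-4) = -6*(-4) = 24)
q = -131
(q + 46)*(r(E(6)) + G) = (-131 + 46)*(-5 + 24) = -85*19 = -1615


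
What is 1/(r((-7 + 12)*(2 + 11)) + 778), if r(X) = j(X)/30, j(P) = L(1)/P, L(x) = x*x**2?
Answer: 1950/1517101 ≈ 0.0012853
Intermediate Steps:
L(x) = x**3
j(P) = 1/P (j(P) = 1**3/P = 1/P)
r(X) = 1/(30*X) (r(X) = 1/(X*30) = (1/30)/X = 1/(30*X))
1/(r((-7 + 12)*(2 + 11)) + 778) = 1/(1/(30*(((-7 + 12)*(2 + 11)))) + 778) = 1/(1/(30*((5*13))) + 778) = 1/((1/30)/65 + 778) = 1/((1/30)*(1/65) + 778) = 1/(1/1950 + 778) = 1/(1517101/1950) = 1950/1517101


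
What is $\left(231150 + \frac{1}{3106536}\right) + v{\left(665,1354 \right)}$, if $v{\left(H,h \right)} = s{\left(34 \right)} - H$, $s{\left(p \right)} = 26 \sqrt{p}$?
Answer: $\frac{716009949961}{3106536} + 26 \sqrt{34} \approx 2.3064 \cdot 10^{5}$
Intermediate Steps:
$v{\left(H,h \right)} = - H + 26 \sqrt{34}$ ($v{\left(H,h \right)} = 26 \sqrt{34} - H = - H + 26 \sqrt{34}$)
$\left(231150 + \frac{1}{3106536}\right) + v{\left(665,1354 \right)} = \left(231150 + \frac{1}{3106536}\right) + \left(\left(-1\right) 665 + 26 \sqrt{34}\right) = \left(231150 + \frac{1}{3106536}\right) - \left(665 - 26 \sqrt{34}\right) = \frac{718075796401}{3106536} - \left(665 - 26 \sqrt{34}\right) = \frac{716009949961}{3106536} + 26 \sqrt{34}$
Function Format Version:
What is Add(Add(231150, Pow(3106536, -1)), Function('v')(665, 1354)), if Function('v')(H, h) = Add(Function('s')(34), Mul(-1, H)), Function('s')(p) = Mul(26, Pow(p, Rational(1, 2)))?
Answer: Add(Rational(716009949961, 3106536), Mul(26, Pow(34, Rational(1, 2)))) ≈ 2.3064e+5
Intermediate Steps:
Function('v')(H, h) = Add(Mul(-1, H), Mul(26, Pow(34, Rational(1, 2)))) (Function('v')(H, h) = Add(Mul(26, Pow(34, Rational(1, 2))), Mul(-1, H)) = Add(Mul(-1, H), Mul(26, Pow(34, Rational(1, 2)))))
Add(Add(231150, Pow(3106536, -1)), Function('v')(665, 1354)) = Add(Add(231150, Pow(3106536, -1)), Add(Mul(-1, 665), Mul(26, Pow(34, Rational(1, 2))))) = Add(Add(231150, Rational(1, 3106536)), Add(-665, Mul(26, Pow(34, Rational(1, 2))))) = Add(Rational(718075796401, 3106536), Add(-665, Mul(26, Pow(34, Rational(1, 2))))) = Add(Rational(716009949961, 3106536), Mul(26, Pow(34, Rational(1, 2))))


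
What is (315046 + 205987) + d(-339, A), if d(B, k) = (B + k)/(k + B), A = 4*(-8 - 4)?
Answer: 521034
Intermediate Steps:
A = -48 (A = 4*(-12) = -48)
d(B, k) = 1 (d(B, k) = (B + k)/(B + k) = 1)
(315046 + 205987) + d(-339, A) = (315046 + 205987) + 1 = 521033 + 1 = 521034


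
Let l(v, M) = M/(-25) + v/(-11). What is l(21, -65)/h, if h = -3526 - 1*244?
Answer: -19/103675 ≈ -0.00018326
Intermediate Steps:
l(v, M) = -v/11 - M/25 (l(v, M) = M*(-1/25) + v*(-1/11) = -M/25 - v/11 = -v/11 - M/25)
h = -3770 (h = -3526 - 244 = -3770)
l(21, -65)/h = (-1/11*21 - 1/25*(-65))/(-3770) = (-21/11 + 13/5)*(-1/3770) = (38/55)*(-1/3770) = -19/103675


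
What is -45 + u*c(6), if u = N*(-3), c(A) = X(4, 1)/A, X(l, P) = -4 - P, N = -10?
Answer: -70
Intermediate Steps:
c(A) = -5/A (c(A) = (-4 - 1*1)/A = (-4 - 1)/A = -5/A)
u = 30 (u = -10*(-3) = 30)
-45 + u*c(6) = -45 + 30*(-5/6) = -45 + 30*(-5*⅙) = -45 + 30*(-⅚) = -45 - 25 = -70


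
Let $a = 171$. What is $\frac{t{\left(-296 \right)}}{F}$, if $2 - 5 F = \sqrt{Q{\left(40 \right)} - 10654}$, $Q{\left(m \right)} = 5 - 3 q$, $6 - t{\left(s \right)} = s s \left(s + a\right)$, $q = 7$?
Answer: $\frac{54760030}{5337} + \frac{27380015 i \sqrt{10670}}{5337} \approx 10260.0 + 5.2993 \cdot 10^{5} i$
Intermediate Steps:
$t{\left(s \right)} = 6 - s^{2} \left(171 + s\right)$ ($t{\left(s \right)} = 6 - s s \left(s + 171\right) = 6 - s^{2} \left(171 + s\right)$)
$Q{\left(m \right)} = -16$ ($Q{\left(m \right)} = 5 - 21 = -16$)
$F = \frac{2}{5} - \frac{i \sqrt{10670}}{5}$ ($F = \frac{2}{5} - \frac{\sqrt{-16 - 10654}}{5} = \frac{2}{5} - \frac{\sqrt{-10670}}{5} = \frac{2}{5} - \frac{i \sqrt{10670}}{5} \approx 0.4 - 20.659 i$)
$\frac{t{\left(-296 \right)}}{F} = \frac{6 - \left(-296\right)^{3} - 171 \left(-296\right)^{2}}{\frac{2}{5} - \frac{i \sqrt{10670}}{5}} = \frac{6 - -25934336 - 14982336}{\frac{2}{5} - \frac{i \sqrt{10670}}{5}} = \frac{6 + 25934336 - 14982336}{\frac{2}{5} - \frac{i \sqrt{10670}}{5}} = \frac{10952006}{\frac{2}{5} - \frac{i \sqrt{10670}}{5}}$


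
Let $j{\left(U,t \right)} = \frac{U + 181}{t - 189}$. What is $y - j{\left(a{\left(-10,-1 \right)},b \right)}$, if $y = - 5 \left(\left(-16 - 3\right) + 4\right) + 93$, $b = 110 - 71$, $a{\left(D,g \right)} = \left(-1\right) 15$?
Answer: $\frac{12683}{75} \approx 169.11$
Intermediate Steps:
$a{\left(D,g \right)} = -15$
$b = 39$ ($b = 110 - 71 = 39$)
$y = 168$ ($y = - 5 \left(-19 + 4\right) + 93 = \left(-5\right) \left(-15\right) + 93 = 75 + 93 = 168$)
$j{\left(U,t \right)} = \frac{181 + U}{-189 + t}$
$y - j{\left(a{\left(-10,-1 \right)},b \right)} = 168 - \frac{181 - 15}{-189 + 39} = 168 - \frac{1}{-150} \cdot 166 = 168 - \left(- \frac{1}{150}\right) 166 = 168 - - \frac{83}{75} = 168 + \frac{83}{75} = \frac{12683}{75}$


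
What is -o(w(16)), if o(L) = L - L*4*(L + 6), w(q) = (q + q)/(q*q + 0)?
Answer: 47/16 ≈ 2.9375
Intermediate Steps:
w(q) = 2/q (w(q) = (2*q)/(q² + 0) = (2*q)/(q²) = (2*q)/q² = 2/q)
o(L) = L - 4*L*(6 + L)
-o(w(16)) = -(-1)*2/16*(23 + 4*(2/16)) = -(-1)*2*(1/16)*(23 + 4*(2*(1/16))) = -(-1)*(23 + 4*(⅛))/8 = -(-1)*(23 + ½)/8 = -(-1)*47/(8*2) = -1*(-47/16) = 47/16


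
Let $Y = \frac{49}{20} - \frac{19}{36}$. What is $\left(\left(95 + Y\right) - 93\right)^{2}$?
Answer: $\frac{124609}{8100} \approx 15.384$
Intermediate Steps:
$Y = \frac{173}{90}$ ($Y = 49 \cdot \frac{1}{20} - \frac{19}{36} = \frac{49}{20} - \frac{19}{36} = \frac{173}{90} \approx 1.9222$)
$\left(\left(95 + Y\right) - 93\right)^{2} = \left(\left(95 + \frac{173}{90}\right) - 93\right)^{2} = \left(\frac{8723}{90} - 93\right)^{2} = \left(\frac{353}{90}\right)^{2} = \frac{124609}{8100}$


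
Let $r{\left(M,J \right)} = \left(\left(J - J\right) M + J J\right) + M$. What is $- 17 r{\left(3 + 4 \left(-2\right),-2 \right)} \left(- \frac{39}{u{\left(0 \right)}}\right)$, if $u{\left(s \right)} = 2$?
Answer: $- \frac{663}{2} \approx -331.5$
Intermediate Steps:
$r{\left(M,J \right)} = M + J^{2}$ ($r{\left(M,J \right)} = \left(0 M + J^{2}\right) + M = \left(0 + J^{2}\right) + M = J^{2} + M = M + J^{2}$)
$- 17 r{\left(3 + 4 \left(-2\right),-2 \right)} \left(- \frac{39}{u{\left(0 \right)}}\right) = - 17 \left(\left(3 + 4 \left(-2\right)\right) + \left(-2\right)^{2}\right) \left(- \frac{39}{2}\right) = - 17 \left(\left(3 - 8\right) + 4\right) \left(\left(-39\right) \frac{1}{2}\right) = - 17 \left(-5 + 4\right) \left(- \frac{39}{2}\right) = \left(-17\right) \left(-1\right) \left(- \frac{39}{2}\right) = 17 \left(- \frac{39}{2}\right) = - \frac{663}{2}$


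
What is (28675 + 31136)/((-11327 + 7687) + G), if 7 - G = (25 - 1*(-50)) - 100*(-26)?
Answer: -59811/6308 ≈ -9.4818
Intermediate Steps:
G = -2668 (G = 7 - ((25 - 1*(-50)) - 100*(-26)) = 7 - ((25 + 50) + 2600) = 7 - (75 + 2600) = 7 - 1*2675 = 7 - 2675 = -2668)
(28675 + 31136)/((-11327 + 7687) + G) = (28675 + 31136)/((-11327 + 7687) - 2668) = 59811/(-3640 - 2668) = 59811/(-6308) = 59811*(-1/6308) = -59811/6308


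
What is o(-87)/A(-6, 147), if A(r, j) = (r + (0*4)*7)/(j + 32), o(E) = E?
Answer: 5191/2 ≈ 2595.5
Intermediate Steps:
A(r, j) = r/(32 + j) (A(r, j) = (r + 0*7)/(32 + j) = (r + 0)/(32 + j) = r/(32 + j))
o(-87)/A(-6, 147) = -87/((-6/(32 + 147))) = -87/((-6/179)) = -87/((-6*1/179)) = -87/(-6/179) = -87*(-179/6) = 5191/2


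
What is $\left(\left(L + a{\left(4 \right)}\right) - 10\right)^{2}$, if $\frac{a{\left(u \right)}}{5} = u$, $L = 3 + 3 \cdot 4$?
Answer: $625$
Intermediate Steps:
$L = 15$ ($L = 3 + 12 = 15$)
$a{\left(u \right)} = 5 u$
$\left(\left(L + a{\left(4 \right)}\right) - 10\right)^{2} = \left(\left(15 + 5 \cdot 4\right) - 10\right)^{2} = \left(\left(15 + 20\right) - 10\right)^{2} = \left(35 - 10\right)^{2} = 25^{2} = 625$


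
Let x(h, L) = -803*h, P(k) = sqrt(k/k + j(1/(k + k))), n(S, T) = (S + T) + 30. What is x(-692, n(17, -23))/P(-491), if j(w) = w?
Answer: 555676*sqrt(107038)/327 ≈ 5.5596e+5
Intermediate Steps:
n(S, T) = 30 + S + T
P(k) = sqrt(1 + 1/(2*k)) (P(k) = sqrt(k/k + 1/(k + k)) = sqrt(1 + 1/(2*k)))
x(-692, n(17, -23))/P(-491) = (-803*(-692))/((sqrt(4 + 2/(-491))/2)) = 555676/((sqrt(4 + 2*(-1/491))/2)) = 555676/((sqrt(4 - 2/491)/2)) = 555676/((sqrt(1962/491)/2)) = 555676/(((3*sqrt(107038)/491)/2)) = 555676/((3*sqrt(107038)/982)) = 555676*(sqrt(107038)/327) = 555676*sqrt(107038)/327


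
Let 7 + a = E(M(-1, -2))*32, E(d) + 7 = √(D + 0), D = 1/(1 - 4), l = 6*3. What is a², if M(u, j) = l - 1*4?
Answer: 159059/3 - 4928*I*√3 ≈ 53020.0 - 8535.5*I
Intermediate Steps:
l = 18
M(u, j) = 14 (M(u, j) = 18 - 1*4 = 18 - 4 = 14)
D = -⅓ (D = 1/(-3) = -⅓ ≈ -0.33333)
E(d) = -7 + I*√3/3 (E(d) = -7 + √(-⅓ + 0) = -7 + √(-⅓) = -7 + I*√3/3)
a = -231 + 32*I*√3/3 (a = -7 + (-7 + I*√3/3)*32 = -7 + (-224 + 32*I*√3/3) = -231 + 32*I*√3/3 ≈ -231.0 + 18.475*I)
a² = (-231 + 32*I*√3/3)²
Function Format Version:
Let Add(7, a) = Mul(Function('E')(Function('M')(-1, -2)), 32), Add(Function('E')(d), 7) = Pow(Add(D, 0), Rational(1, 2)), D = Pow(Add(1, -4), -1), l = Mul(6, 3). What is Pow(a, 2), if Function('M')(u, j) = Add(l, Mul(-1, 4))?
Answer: Add(Rational(159059, 3), Mul(-4928, I, Pow(3, Rational(1, 2)))) ≈ Add(53020., Mul(-8535.5, I))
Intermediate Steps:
l = 18
Function('M')(u, j) = 14 (Function('M')(u, j) = Add(18, Mul(-1, 4)) = Add(18, -4) = 14)
D = Rational(-1, 3) (D = Pow(-3, -1) = Rational(-1, 3) ≈ -0.33333)
Function('E')(d) = Add(-7, Mul(Rational(1, 3), I, Pow(3, Rational(1, 2)))) (Function('E')(d) = Add(-7, Pow(Add(Rational(-1, 3), 0), Rational(1, 2))) = Add(-7, Pow(Rational(-1, 3), Rational(1, 2))) = Add(-7, Mul(Rational(1, 3), I, Pow(3, Rational(1, 2)))))
a = Add(-231, Mul(Rational(32, 3), I, Pow(3, Rational(1, 2)))) (a = Add(-7, Mul(Add(-7, Mul(Rational(1, 3), I, Pow(3, Rational(1, 2)))), 32)) = Add(-7, Add(-224, Mul(Rational(32, 3), I, Pow(3, Rational(1, 2))))) = Add(-231, Mul(Rational(32, 3), I, Pow(3, Rational(1, 2)))) ≈ Add(-231.00, Mul(18.475, I)))
Pow(a, 2) = Pow(Add(-231, Mul(Rational(32, 3), I, Pow(3, Rational(1, 2)))), 2)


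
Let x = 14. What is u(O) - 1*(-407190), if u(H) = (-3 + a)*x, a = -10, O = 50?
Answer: 407008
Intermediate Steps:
u(H) = -182 (u(H) = (-3 - 10)*14 = -13*14 = -182)
u(O) - 1*(-407190) = -182 - 1*(-407190) = -182 + 407190 = 407008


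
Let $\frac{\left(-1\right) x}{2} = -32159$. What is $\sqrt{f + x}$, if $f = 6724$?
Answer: $\sqrt{71042} \approx 266.54$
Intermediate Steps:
$x = 64318$ ($x = \left(-2\right) \left(-32159\right) = 64318$)
$\sqrt{f + x} = \sqrt{6724 + 64318} = \sqrt{71042}$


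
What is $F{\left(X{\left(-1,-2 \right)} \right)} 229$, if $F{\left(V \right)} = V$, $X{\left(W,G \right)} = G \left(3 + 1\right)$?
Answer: $-1832$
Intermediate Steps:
$X{\left(W,G \right)} = 4 G$ ($X{\left(W,G \right)} = G 4 = 4 G$)
$F{\left(X{\left(-1,-2 \right)} \right)} 229 = 4 \left(-2\right) 229 = \left(-8\right) 229 = -1832$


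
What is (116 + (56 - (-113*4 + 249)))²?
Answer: 140625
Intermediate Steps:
(116 + (56 - (-113*4 + 249)))² = (116 + (56 - (-452 + 249)))² = (116 + (56 - 1*(-203)))² = (116 + (56 + 203))² = (116 + 259)² = 375² = 140625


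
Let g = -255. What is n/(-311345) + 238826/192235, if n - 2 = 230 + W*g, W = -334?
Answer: 2317601100/2394056243 ≈ 0.96806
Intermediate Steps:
n = 85402 (n = 2 + (230 - 334*(-255)) = 2 + (230 + 85170) = 2 + 85400 = 85402)
n/(-311345) + 238826/192235 = 85402/(-311345) + 238826/192235 = 85402*(-1/311345) + 238826*(1/192235) = -85402/311345 + 238826/192235 = 2317601100/2394056243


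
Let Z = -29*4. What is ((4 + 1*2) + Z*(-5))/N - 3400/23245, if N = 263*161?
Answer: -26068926/196852607 ≈ -0.13243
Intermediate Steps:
Z = -116
N = 42343
((4 + 1*2) + Z*(-5))/N - 3400/23245 = ((4 + 1*2) - 116*(-5))/42343 - 3400/23245 = ((4 + 2) + 580)*(1/42343) - 3400*1/23245 = (6 + 580)*(1/42343) - 680/4649 = 586*(1/42343) - 680/4649 = 586/42343 - 680/4649 = -26068926/196852607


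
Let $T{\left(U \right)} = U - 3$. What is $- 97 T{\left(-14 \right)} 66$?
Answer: $108834$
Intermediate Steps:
$T{\left(U \right)} = -3 + U$
$- 97 T{\left(-14 \right)} 66 = - 97 \left(-3 - 14\right) 66 = \left(-97\right) \left(-17\right) 66 = 1649 \cdot 66 = 108834$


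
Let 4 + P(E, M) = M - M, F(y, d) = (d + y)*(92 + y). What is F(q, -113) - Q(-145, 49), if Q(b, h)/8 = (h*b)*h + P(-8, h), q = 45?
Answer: 2775876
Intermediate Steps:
F(y, d) = (92 + y)*(d + y)
P(E, M) = -4 (P(E, M) = -4 + (M - M) = -4 + 0 = -4)
Q(b, h) = -32 + 8*b*h**2 (Q(b, h) = 8*((h*b)*h - 4) = 8*((b*h)*h - 4) = 8*(b*h**2 - 4) = 8*(-4 + b*h**2) = -32 + 8*b*h**2)
F(q, -113) - Q(-145, 49) = (45**2 + 92*(-113) + 92*45 - 113*45) - (-32 + 8*(-145)*49**2) = (2025 - 10396 + 4140 - 5085) - (-32 + 8*(-145)*2401) = -9316 - (-32 - 2785160) = -9316 - 1*(-2785192) = -9316 + 2785192 = 2775876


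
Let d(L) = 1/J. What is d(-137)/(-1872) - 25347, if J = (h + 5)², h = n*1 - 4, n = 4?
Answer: -1186239601/46800 ≈ -25347.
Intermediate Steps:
h = 0 (h = 4*1 - 4 = 4 - 4 = 0)
J = 25 (J = (0 + 5)² = 5² = 25)
d(L) = 1/25
d(-137)/(-1872) - 25347 = (1/25)/(-1872) - 25347 = (1/25)*(-1/1872) - 25347 = -1/46800 - 25347 = -1186239601/46800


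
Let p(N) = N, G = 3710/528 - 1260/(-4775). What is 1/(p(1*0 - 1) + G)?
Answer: 252120/1585933 ≈ 0.15897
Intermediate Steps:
G = 1838053/252120 (G = 3710*(1/528) - 1260*(-1/4775) = 1855/264 + 252/955 = 1838053/252120 ≈ 7.2904)
1/(p(1*0 - 1) + G) = 1/((1*0 - 1) + 1838053/252120) = 1/((0 - 1) + 1838053/252120) = 1/(-1 + 1838053/252120) = 1/(1585933/252120) = 252120/1585933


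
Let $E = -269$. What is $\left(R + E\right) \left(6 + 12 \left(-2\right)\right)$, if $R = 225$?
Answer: $792$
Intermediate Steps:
$\left(R + E\right) \left(6 + 12 \left(-2\right)\right) = \left(225 - 269\right) \left(6 + 12 \left(-2\right)\right) = - 44 \left(6 - 24\right) = \left(-44\right) \left(-18\right) = 792$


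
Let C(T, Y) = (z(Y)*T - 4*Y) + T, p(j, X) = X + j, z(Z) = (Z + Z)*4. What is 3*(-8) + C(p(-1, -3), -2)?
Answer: 44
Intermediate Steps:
z(Z) = 8*Z (z(Z) = (2*Z)*4 = 8*Z)
C(T, Y) = T - 4*Y + 8*T*Y (C(T, Y) = ((8*Y)*T - 4*Y) + T = (8*T*Y - 4*Y) + T = (-4*Y + 8*T*Y) + T = T - 4*Y + 8*T*Y)
3*(-8) + C(p(-1, -3), -2) = 3*(-8) + ((-3 - 1) - 4*(-2) + 8*(-3 - 1)*(-2)) = -24 + (-4 + 8 + 8*(-4)*(-2)) = -24 + (-4 + 8 + 64) = -24 + 68 = 44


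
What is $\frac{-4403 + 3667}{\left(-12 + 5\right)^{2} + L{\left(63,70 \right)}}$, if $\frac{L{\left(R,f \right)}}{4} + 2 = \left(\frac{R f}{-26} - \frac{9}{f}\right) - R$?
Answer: $\frac{334880}{404939} \approx 0.82699$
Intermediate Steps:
$L{\left(R,f \right)} = -8 - \frac{36}{f} - 4 R - \frac{2 R f}{13}$ ($L{\left(R,f \right)} = -8 + 4 \left(\left(\frac{R f}{-26} - \frac{9}{f}\right) - R\right) = -8 + 4 \left(\left(R f \left(- \frac{1}{26}\right) - \frac{9}{f}\right) - R\right) = -8 + 4 \left(\left(- \frac{R f}{26} - \frac{9}{f}\right) - R\right) = -8 + 4 \left(\left(- \frac{9}{f} - \frac{R f}{26}\right) - R\right) = -8 + 4 \left(- R - \frac{9}{f} - \frac{R f}{26}\right) = -8 - \left(4 R + \frac{36}{f} + \frac{2 R f}{13}\right) = -8 - \frac{36}{f} - 4 R - \frac{2 R f}{13}$)
$\frac{-4403 + 3667}{\left(-12 + 5\right)^{2} + L{\left(63,70 \right)}} = \frac{-4403 + 3667}{\left(-12 + 5\right)^{2} - \left(260 + \frac{18}{35} + \frac{8820}{13}\right)} = - \frac{736}{\left(-7\right)^{2} - \frac{427234}{455}} = - \frac{736}{49 - \frac{427234}{455}} = - \frac{736}{- \frac{404939}{455}} = \left(-736\right) \left(- \frac{455}{404939}\right) = \frac{334880}{404939}$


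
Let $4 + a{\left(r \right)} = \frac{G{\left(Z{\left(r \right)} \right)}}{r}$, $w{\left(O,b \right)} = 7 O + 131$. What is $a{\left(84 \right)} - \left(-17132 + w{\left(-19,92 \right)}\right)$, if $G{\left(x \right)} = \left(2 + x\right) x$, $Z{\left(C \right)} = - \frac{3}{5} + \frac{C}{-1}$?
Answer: $\frac{1721319}{100} \approx 17213.0$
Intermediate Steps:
$Z{\left(C \right)} = - \frac{3}{5} - C$ ($Z{\left(C \right)} = \left(-3\right) \frac{1}{5} + C \left(-1\right) = - \frac{3}{5} - C$)
$w{\left(O,b \right)} = 131 + 7 O$
$G{\left(x \right)} = x \left(2 + x\right)$
$a{\left(r \right)} = -4 + \frac{\left(- \frac{3}{5} - r\right) \left(\frac{7}{5} - r\right)}{r}$ ($a{\left(r \right)} = -4 + \frac{\left(- \frac{3}{5} - r\right) \left(2 - \left(\frac{3}{5} + r\right)\right)}{r} = -4 + \frac{\left(- \frac{3}{5} - r\right) \left(\frac{7}{5} - r\right)}{r}$)
$a{\left(84 \right)} - \left(-17132 + w{\left(-19,92 \right)}\right) = \left(- \frac{24}{5} + 84 - \frac{21}{25 \cdot 84}\right) - \left(-17132 + \left(131 + 7 \left(-19\right)\right)\right) = \left(- \frac{24}{5} + 84 - \frac{1}{100}\right) - \left(-17132 + \left(131 - 133\right)\right) = \left(- \frac{24}{5} + 84 - \frac{1}{100}\right) - \left(-17132 - 2\right) = \frac{7919}{100} - -17134 = \frac{7919}{100} + 17134 = \frac{1721319}{100}$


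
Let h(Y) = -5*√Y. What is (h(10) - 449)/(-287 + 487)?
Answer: -449/200 - √10/40 ≈ -2.3241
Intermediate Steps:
(h(10) - 449)/(-287 + 487) = (-5*√10 - 449)/(-287 + 487) = (-449 - 5*√10)/200 = (-449 - 5*√10)*(1/200) = -449/200 - √10/40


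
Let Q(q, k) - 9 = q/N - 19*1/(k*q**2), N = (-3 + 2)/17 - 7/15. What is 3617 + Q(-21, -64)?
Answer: 6932366041/1891008 ≈ 3666.0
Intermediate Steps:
N = -134/255 (N = -1*1/17 - 7*1/15 = -1/17 - 7/15 = -134/255 ≈ -0.52549)
Q(q, k) = 9 - 255*q/134 - 19/(k*q**2) (Q(q, k) = 9 + (q/(-134/255) - 19*1/(k*q**2)) = 9 + (q*(-255/134) - 19*1/(k*q**2)) = 9 + (-255*q/134 - 19*1/(k*q**2)) = 9 + (-255*q/134 - 19/(k*q**2)) = 9 - 255*q/134 - 19/(k*q**2))
3617 + Q(-21, -64) = 3617 + (9 - 255/134*(-21) - 19/(-64*(-21)**2)) = 3617 + (9 + 5355/134 - 19*(-1/64)*1/441) = 3617 + (9 + 5355/134 + 19/28224) = 3617 + 92590105/1891008 = 6932366041/1891008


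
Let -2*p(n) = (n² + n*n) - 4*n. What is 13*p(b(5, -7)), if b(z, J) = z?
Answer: -195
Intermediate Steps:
p(n) = -n² + 2*n (p(n) = -((n² + n*n) - 4*n)/2 = -((n² + n²) - 4*n)/2 = -(2*n² - 4*n)/2 = -(-4*n + 2*n²)/2 = -n² + 2*n)
13*p(b(5, -7)) = 13*(5*(2 - 1*5)) = 13*(5*(2 - 5)) = 13*(5*(-3)) = 13*(-15) = -195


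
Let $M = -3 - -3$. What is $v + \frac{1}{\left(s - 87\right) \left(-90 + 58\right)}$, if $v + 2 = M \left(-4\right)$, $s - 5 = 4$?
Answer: $- \frac{4991}{2496} \approx -1.9996$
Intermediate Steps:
$s = 9$ ($s = 5 + 4 = 9$)
$M = 0$ ($M = -3 + 3 = 0$)
$v = -2$ ($v = -2 + 0 \left(-4\right) = -2 + 0 = -2$)
$v + \frac{1}{\left(s - 87\right) \left(-90 + 58\right)} = -2 + \frac{1}{\left(9 - 87\right) \left(-90 + 58\right)} = -2 + \frac{1}{\left(-78\right) \left(-32\right)} = -2 - - \frac{1}{2496} = -2 + \frac{1}{2496} = - \frac{4991}{2496}$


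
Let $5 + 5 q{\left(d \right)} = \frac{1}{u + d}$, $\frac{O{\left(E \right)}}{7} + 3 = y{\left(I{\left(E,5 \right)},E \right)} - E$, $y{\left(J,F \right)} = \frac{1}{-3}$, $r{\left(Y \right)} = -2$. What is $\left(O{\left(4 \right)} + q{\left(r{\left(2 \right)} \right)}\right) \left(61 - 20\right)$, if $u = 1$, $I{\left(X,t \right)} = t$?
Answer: $- \frac{32308}{15} \approx -2153.9$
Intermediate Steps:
$y{\left(J,F \right)} = - \frac{1}{3}$
$O{\left(E \right)} = - \frac{70}{3} - 7 E$ ($O{\left(E \right)} = -21 + 7 \left(- \frac{1}{3} - E\right) = -21 - \left(\frac{7}{3} + 7 E\right) = - \frac{70}{3} - 7 E$)
$q{\left(d \right)} = -1 + \frac{1}{5 \left(1 + d\right)}$
$\left(O{\left(4 \right)} + q{\left(r{\left(2 \right)} \right)}\right) \left(61 - 20\right) = \left(\left(- \frac{70}{3} - 28\right) + \frac{- \frac{4}{5} - -2}{1 - 2}\right) \left(61 - 20\right) = \left(\left(- \frac{70}{3} - 28\right) + \frac{- \frac{4}{5} + 2}{-1}\right) \left(61 - 20\right) = \left(- \frac{154}{3} - \frac{6}{5}\right) 41 = \left(- \frac{788}{15}\right) 41 = - \frac{32308}{15}$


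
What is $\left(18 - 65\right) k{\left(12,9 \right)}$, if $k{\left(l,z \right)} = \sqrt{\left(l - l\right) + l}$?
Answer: $- 94 \sqrt{3} \approx -162.81$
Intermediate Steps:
$k{\left(l,z \right)} = \sqrt{l}$ ($k{\left(l,z \right)} = \sqrt{0 + l} = \sqrt{l}$)
$\left(18 - 65\right) k{\left(12,9 \right)} = \left(18 - 65\right) \sqrt{12} = - 47 \cdot 2 \sqrt{3} = - 94 \sqrt{3}$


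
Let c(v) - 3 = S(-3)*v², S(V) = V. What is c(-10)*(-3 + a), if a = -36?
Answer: 11583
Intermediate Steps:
c(v) = 3 - 3*v²
c(-10)*(-3 + a) = (3 - 3*(-10)²)*(-3 - 36) = (3 - 3*100)*(-39) = (3 - 300)*(-39) = -297*(-39) = 11583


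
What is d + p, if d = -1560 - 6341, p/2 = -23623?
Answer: -55147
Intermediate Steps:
p = -47246 (p = 2*(-23623) = -47246)
d = -7901
d + p = -7901 - 47246 = -55147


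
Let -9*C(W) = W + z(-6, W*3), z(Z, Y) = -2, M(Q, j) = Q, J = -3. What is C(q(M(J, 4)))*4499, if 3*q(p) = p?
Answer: 4499/3 ≈ 1499.7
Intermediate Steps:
q(p) = p/3
C(W) = 2/9 - W/9 (C(W) = -(W - 2)/9 = -(-2 + W)/9 = 2/9 - W/9)
C(q(M(J, 4)))*4499 = (2/9 - (-3)/27)*4499 = (2/9 - ⅑*(-1))*4499 = (2/9 + ⅑)*4499 = (⅓)*4499 = 4499/3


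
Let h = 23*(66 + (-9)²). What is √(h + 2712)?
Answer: 3*√677 ≈ 78.058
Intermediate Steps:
h = 3381 (h = 23*(66 + 81) = 23*147 = 3381)
√(h + 2712) = √(3381 + 2712) = √6093 = 3*√677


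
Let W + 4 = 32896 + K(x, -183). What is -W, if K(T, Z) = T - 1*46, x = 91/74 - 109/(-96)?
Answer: -116677393/3552 ≈ -32848.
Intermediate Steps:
x = 8401/3552 (x = 91*(1/74) - 109*(-1/96) = 91/74 + 109/96 = 8401/3552 ≈ 2.3651)
K(T, Z) = -46 + T (K(T, Z) = T - 46 = -46 + T)
W = 116677393/3552 (W = -4 + (32896 + (-46 + 8401/3552)) = -4 + (32896 - 154991/3552) = -4 + 116691601/3552 = 116677393/3552 ≈ 32848.)
-W = -1*116677393/3552 = -116677393/3552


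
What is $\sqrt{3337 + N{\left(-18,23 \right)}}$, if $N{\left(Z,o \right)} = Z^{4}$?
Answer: $\sqrt{108313} \approx 329.11$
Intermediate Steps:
$\sqrt{3337 + N{\left(-18,23 \right)}} = \sqrt{3337 + \left(-18\right)^{4}} = \sqrt{3337 + 104976} = \sqrt{108313}$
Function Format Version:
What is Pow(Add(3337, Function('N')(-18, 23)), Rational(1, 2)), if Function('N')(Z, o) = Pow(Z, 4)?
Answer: Pow(108313, Rational(1, 2)) ≈ 329.11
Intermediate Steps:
Pow(Add(3337, Function('N')(-18, 23)), Rational(1, 2)) = Pow(Add(3337, Pow(-18, 4)), Rational(1, 2)) = Pow(Add(3337, 104976), Rational(1, 2)) = Pow(108313, Rational(1, 2))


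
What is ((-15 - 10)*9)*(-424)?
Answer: 95400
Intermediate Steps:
((-15 - 10)*9)*(-424) = -25*9*(-424) = -225*(-424) = 95400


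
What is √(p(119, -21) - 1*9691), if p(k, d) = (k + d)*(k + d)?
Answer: I*√87 ≈ 9.3274*I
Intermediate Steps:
p(k, d) = (d + k)² (p(k, d) = (d + k)*(d + k) = (d + k)²)
√(p(119, -21) - 1*9691) = √((-21 + 119)² - 1*9691) = √(98² - 9691) = √(9604 - 9691) = √(-87) = I*√87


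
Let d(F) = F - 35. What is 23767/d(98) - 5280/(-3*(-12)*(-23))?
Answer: 555881/1449 ≈ 383.63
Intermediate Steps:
d(F) = -35 + F
23767/d(98) - 5280/(-3*(-12)*(-23)) = 23767/(-35 + 98) - 5280/(-3*(-12)*(-23)) = 23767/63 - 5280/(36*(-23)) = 23767*(1/63) - 5280/(-828) = 23767/63 - 5280*(-1/828) = 23767/63 + 440/69 = 555881/1449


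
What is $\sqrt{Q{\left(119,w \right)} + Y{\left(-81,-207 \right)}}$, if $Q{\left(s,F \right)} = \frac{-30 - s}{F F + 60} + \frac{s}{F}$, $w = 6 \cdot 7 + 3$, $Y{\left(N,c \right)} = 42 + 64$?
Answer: $\frac{82 \sqrt{70195}}{2085} \approx 10.42$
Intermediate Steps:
$Y{\left(N,c \right)} = 106$
$w = 45$ ($w = 42 + 3 = 45$)
$Q{\left(s,F \right)} = \frac{s}{F} + \frac{-30 - s}{60 + F^{2}}$ ($Q{\left(s,F \right)} = \frac{-30 - s}{F^{2} + 60} + \frac{s}{F} = \frac{-30 - s}{60 + F^{2}} + \frac{s}{F} = \frac{s}{F} + \frac{-30 - s}{60 + F^{2}}$)
$\sqrt{Q{\left(119,w \right)} + Y{\left(-81,-207 \right)}} = \sqrt{\frac{\left(-30\right) 45 + 60 \cdot 119 + 119 \cdot 45^{2} - 45 \cdot 119}{45 \left(60 + 45^{2}\right)} + 106} = \sqrt{\frac{-1350 + 7140 + 119 \cdot 2025 - 5355}{45 \left(60 + 2025\right)} + 106} = \sqrt{\frac{-1350 + 7140 + 240975 - 5355}{45 \cdot 2085} + 106} = \sqrt{\frac{1}{45} \cdot \frac{1}{2085} \cdot 241410 + 106} = \sqrt{\frac{16094}{6255} + 106} = \sqrt{\frac{679124}{6255}} = \frac{82 \sqrt{70195}}{2085}$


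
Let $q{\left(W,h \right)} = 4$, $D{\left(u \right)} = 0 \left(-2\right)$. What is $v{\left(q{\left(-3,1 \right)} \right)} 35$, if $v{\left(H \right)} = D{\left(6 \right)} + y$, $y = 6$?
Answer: $210$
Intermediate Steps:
$D{\left(u \right)} = 0$
$v{\left(H \right)} = 6$ ($v{\left(H \right)} = 0 + 6 = 6$)
$v{\left(q{\left(-3,1 \right)} \right)} 35 = 6 \cdot 35 = 210$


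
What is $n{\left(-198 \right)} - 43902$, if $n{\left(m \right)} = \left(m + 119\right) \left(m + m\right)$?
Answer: $-12618$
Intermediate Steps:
$n{\left(m \right)} = 2 m \left(119 + m\right)$ ($n{\left(m \right)} = \left(119 + m\right) 2 m = 2 m \left(119 + m\right)$)
$n{\left(-198 \right)} - 43902 = 2 \left(-198\right) \left(119 - 198\right) - 43902 = 2 \left(-198\right) \left(-79\right) - 43902 = 31284 - 43902 = -12618$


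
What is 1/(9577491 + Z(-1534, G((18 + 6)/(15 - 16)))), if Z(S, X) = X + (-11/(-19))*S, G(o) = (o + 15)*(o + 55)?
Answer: 19/181950154 ≈ 1.0442e-7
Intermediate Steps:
G(o) = (15 + o)*(55 + o)
Z(S, X) = X + 11*S/19 (Z(S, X) = X + (-11*(-1/19))*S = X + 11*S/19)
1/(9577491 + Z(-1534, G((18 + 6)/(15 - 16)))) = 1/(9577491 + ((825 + ((18 + 6)/(15 - 16))² + 70*((18 + 6)/(15 - 16))) + (11/19)*(-1534))) = 1/(9577491 + ((825 + (24/(-1))² + 70*(24/(-1))) - 16874/19)) = 1/(9577491 + ((825 + (24*(-1))² + 70*(24*(-1))) - 16874/19)) = 1/(9577491 + ((825 + (-24)² + 70*(-24)) - 16874/19)) = 1/(9577491 + ((825 + 576 - 1680) - 16874/19)) = 1/(9577491 + (-279 - 16874/19)) = 1/(9577491 - 22175/19) = 1/(181950154/19) = 19/181950154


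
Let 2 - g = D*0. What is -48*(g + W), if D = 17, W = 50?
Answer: -2496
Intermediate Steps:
g = 2 (g = 2 - 17*0 = 2 - 1*0 = 2 + 0 = 2)
-48*(g + W) = -48*(2 + 50) = -48*52 = -2496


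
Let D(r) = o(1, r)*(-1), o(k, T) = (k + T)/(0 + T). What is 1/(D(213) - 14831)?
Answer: -213/3159217 ≈ -6.7422e-5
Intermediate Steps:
o(k, T) = (T + k)/T
D(r) = -(1 + r)/r (D(r) = ((r + 1)/r)*(-1) = ((1 + r)/r)*(-1) = -(1 + r)/r)
1/(D(213) - 14831) = 1/((-1 - 1*213)/213 - 14831) = 1/((-1 - 213)/213 - 14831) = 1/((1/213)*(-214) - 14831) = 1/(-214/213 - 14831) = 1/(-3159217/213) = -213/3159217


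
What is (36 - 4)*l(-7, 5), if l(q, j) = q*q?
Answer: 1568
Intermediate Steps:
l(q, j) = q²
(36 - 4)*l(-7, 5) = (36 - 4)*(-7)² = 32*49 = 1568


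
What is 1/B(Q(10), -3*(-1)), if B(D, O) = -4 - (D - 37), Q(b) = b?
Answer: 1/23 ≈ 0.043478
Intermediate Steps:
B(D, O) = 33 - D (B(D, O) = -4 - (-37 + D) = -4 + (37 - D) = 33 - D)
1/B(Q(10), -3*(-1)) = 1/(33 - 1*10) = 1/(33 - 10) = 1/23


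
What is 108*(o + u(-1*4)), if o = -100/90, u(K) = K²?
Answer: 1608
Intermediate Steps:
o = -10/9 (o = -100*1/90 = -10/9 ≈ -1.1111)
108*(o + u(-1*4)) = 108*(-10/9 + (-1*4)²) = 108*(-10/9 + (-4)²) = 108*(-10/9 + 16) = 108*(134/9) = 1608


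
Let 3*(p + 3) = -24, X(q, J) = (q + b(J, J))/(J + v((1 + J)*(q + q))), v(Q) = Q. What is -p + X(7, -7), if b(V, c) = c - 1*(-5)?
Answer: 996/91 ≈ 10.945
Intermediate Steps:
b(V, c) = 5 + c (b(V, c) = c + 5 = 5 + c)
X(q, J) = (5 + J + q)/(J + 2*q*(1 + J)) (X(q, J) = (q + (5 + J))/(J + (1 + J)*(q + q)) = (5 + J + q)/(J + (1 + J)*(2*q)) = (5 + J + q)/(J + 2*q*(1 + J)))
p = -11 (p = -3 + (⅓)*(-24) = -3 - 8 = -11)
-p + X(7, -7) = -1*(-11) + (5 - 7 + 7)/(-7 + 2*7*(1 - 7)) = 11 + 5/(-7 + 2*7*(-6)) = 11 + 5/(-7 - 84) = 11 + 5/(-91) = 11 - 1/91*5 = 11 - 5/91 = 996/91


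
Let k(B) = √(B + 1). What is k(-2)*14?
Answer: 14*I ≈ 14.0*I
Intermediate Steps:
k(B) = √(1 + B)
k(-2)*14 = √(1 - 2)*14 = √(-1)*14 = I*14 = 14*I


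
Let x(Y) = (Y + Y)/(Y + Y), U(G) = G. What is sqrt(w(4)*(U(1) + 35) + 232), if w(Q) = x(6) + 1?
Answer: 4*sqrt(19) ≈ 17.436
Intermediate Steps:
x(Y) = 1 (x(Y) = (2*Y)/((2*Y)) = (2*Y)*(1/(2*Y)) = 1)
w(Q) = 2 (w(Q) = 1 + 1 = 2)
sqrt(w(4)*(U(1) + 35) + 232) = sqrt(2*(1 + 35) + 232) = sqrt(2*36 + 232) = sqrt(72 + 232) = sqrt(304) = 4*sqrt(19)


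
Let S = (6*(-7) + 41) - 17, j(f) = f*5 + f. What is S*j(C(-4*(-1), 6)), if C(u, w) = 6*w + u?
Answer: -4320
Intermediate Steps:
C(u, w) = u + 6*w
j(f) = 6*f (j(f) = 5*f + f = 6*f)
S = -18 (S = (-42 + 41) - 17 = -1 - 17 = -18)
S*j(C(-4*(-1), 6)) = -108*(-4*(-1) + 6*6) = -108*(4 + 36) = -108*40 = -18*240 = -4320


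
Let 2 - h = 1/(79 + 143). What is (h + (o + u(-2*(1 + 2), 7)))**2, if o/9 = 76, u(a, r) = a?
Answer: 22788619681/49284 ≈ 4.6239e+5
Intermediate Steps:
o = 684 (o = 9*76 = 684)
h = 443/222 (h = 2 - 1/(79 + 143) = 2 - 1/222 = 443/222 ≈ 1.9955)
(h + (o + u(-2*(1 + 2), 7)))**2 = (443/222 + (684 - 2*(1 + 2)))**2 = (443/222 + (684 - 2*3))**2 = (443/222 + (684 - 6))**2 = (443/222 + 678)**2 = (150959/222)**2 = 22788619681/49284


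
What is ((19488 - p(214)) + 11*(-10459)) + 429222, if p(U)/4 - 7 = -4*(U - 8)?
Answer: 336929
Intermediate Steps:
p(U) = 156 - 16*U (p(U) = 28 + 4*(-4*(U - 8)) = 28 + 4*(-4*(-8 + U)) = 28 + 4*(32 - 4*U) = 28 + (128 - 16*U) = 156 - 16*U)
((19488 - p(214)) + 11*(-10459)) + 429222 = ((19488 - (156 - 16*214)) + 11*(-10459)) + 429222 = ((19488 - (156 - 3424)) - 115049) + 429222 = ((19488 - 1*(-3268)) - 115049) + 429222 = ((19488 + 3268) - 115049) + 429222 = (22756 - 115049) + 429222 = -92293 + 429222 = 336929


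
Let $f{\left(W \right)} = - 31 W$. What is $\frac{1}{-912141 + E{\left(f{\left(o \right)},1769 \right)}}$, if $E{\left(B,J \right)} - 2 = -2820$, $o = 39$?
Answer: $- \frac{1}{914959} \approx -1.0929 \cdot 10^{-6}$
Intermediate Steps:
$E{\left(B,J \right)} = -2818$ ($E{\left(B,J \right)} = 2 - 2820 = -2818$)
$\frac{1}{-912141 + E{\left(f{\left(o \right)},1769 \right)}} = \frac{1}{-912141 - 2818} = \frac{1}{-914959} = - \frac{1}{914959}$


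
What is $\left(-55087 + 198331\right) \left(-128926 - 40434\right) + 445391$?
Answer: $-24259358449$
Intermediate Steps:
$\left(-55087 + 198331\right) \left(-128926 - 40434\right) + 445391 = 143244 \left(-169360\right) + 445391 = -24259803840 + 445391 = -24259358449$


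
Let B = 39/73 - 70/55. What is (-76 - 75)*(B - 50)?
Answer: 6152193/803 ≈ 7661.5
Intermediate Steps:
B = -593/803 (B = 39*(1/73) - 70*1/55 = 39/73 - 14/11 = -593/803 ≈ -0.73848)
(-76 - 75)*(B - 50) = (-76 - 75)*(-593/803 - 50) = -151*(-40743/803) = 6152193/803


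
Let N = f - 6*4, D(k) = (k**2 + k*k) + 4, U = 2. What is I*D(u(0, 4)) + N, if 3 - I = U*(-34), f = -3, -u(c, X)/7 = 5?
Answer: 174207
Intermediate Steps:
u(c, X) = -35 (u(c, X) = -7*5 = -35)
D(k) = 4 + 2*k**2 (D(k) = (k**2 + k**2) + 4 = 2*k**2 + 4 = 4 + 2*k**2)
I = 71 (I = 3 - 2*(-34) = 3 - 1*(-68) = 3 + 68 = 71)
N = -27 (N = -3 - 6*4 = -3 - 24 = -27)
I*D(u(0, 4)) + N = 71*(4 + 2*(-35)**2) - 27 = 71*(4 + 2*1225) - 27 = 71*(4 + 2450) - 27 = 71*2454 - 27 = 174234 - 27 = 174207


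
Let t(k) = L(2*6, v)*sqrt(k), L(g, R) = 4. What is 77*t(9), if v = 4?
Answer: 924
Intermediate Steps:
t(k) = 4*sqrt(k)
77*t(9) = 77*(4*sqrt(9)) = 77*(4*3) = 77*12 = 924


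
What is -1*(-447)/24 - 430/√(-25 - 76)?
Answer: 149/8 + 430*I*√101/101 ≈ 18.625 + 42.787*I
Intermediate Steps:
-1*(-447)/24 - 430/√(-25 - 76) = 447*(1/24) - 430*(-I*√101/101) = 149/8 - 430*(-I*√101/101) = 149/8 - (-430)*I*√101/101 = 149/8 + 430*I*√101/101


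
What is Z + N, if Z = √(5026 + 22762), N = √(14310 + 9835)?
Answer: √24145 + 2*√6947 ≈ 322.08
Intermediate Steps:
N = √24145 ≈ 155.39
Z = 2*√6947 (Z = √27788 = 2*√6947 ≈ 166.70)
Z + N = 2*√6947 + √24145 = √24145 + 2*√6947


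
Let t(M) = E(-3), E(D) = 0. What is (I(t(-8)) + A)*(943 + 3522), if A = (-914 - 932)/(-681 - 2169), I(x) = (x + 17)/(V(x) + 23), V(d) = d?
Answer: 2136338/345 ≈ 6192.3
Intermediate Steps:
t(M) = 0
I(x) = (17 + x)/(23 + x) (I(x) = (x + 17)/(x + 23) = (17 + x)/(23 + x))
A = 923/1425 (A = -1846/(-2850) = -1846*(-1/2850) = 923/1425 ≈ 0.64772)
(I(t(-8)) + A)*(943 + 3522) = ((17 + 0)/(23 + 0) + 923/1425)*(943 + 3522) = (17/23 + 923/1425)*4465 = (45454/32775)*4465 = 2136338/345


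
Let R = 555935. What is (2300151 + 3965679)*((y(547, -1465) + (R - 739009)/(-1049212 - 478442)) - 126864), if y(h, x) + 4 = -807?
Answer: -203684423324163680/254609 ≈ -7.9999e+11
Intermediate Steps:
y(h, x) = -811 (y(h, x) = -4 - 807 = -811)
(2300151 + 3965679)*((y(547, -1465) + (R - 739009)/(-1049212 - 478442)) - 126864) = (2300151 + 3965679)*((-811 + (555935 - 739009)/(-1049212 - 478442)) - 126864) = 6265830*((-811 - 183074/(-1527654)) - 126864) = 6265830*((-811 - 183074*(-1/1527654)) - 126864) = 6265830*((-811 + 91537/763827) - 126864) = 6265830*(-619372160/763827 - 126864) = 6265830*(-97521520688/763827) = -203684423324163680/254609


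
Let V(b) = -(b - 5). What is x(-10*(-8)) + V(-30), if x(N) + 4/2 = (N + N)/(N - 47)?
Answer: 1249/33 ≈ 37.849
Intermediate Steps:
x(N) = -2 + 2*N/(-47 + N) (x(N) = -2 + (N + N)/(N - 47) = -2 + (2*N)/(-47 + N) = -2 + 2*N/(-47 + N))
V(b) = 5 - b (V(b) = -(-5 + b) = 5 - b)
x(-10*(-8)) + V(-30) = 94/(-47 - 10*(-8)) + (5 - 1*(-30)) = 94/(-47 + 80) + (5 + 30) = 94/33 + 35 = 1249/33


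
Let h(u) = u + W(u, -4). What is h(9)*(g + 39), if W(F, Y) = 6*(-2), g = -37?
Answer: -6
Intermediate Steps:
W(F, Y) = -12
h(u) = -12 + u (h(u) = u - 12 = -12 + u)
h(9)*(g + 39) = (-12 + 9)*(-37 + 39) = -3*2 = -6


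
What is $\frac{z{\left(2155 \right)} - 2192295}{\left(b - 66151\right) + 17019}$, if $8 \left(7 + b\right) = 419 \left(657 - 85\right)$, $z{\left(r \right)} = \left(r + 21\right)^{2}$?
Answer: $- \frac{5085362}{38361} \approx -132.57$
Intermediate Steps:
$z{\left(r \right)} = \left(21 + r\right)^{2}$
$b = \frac{59903}{2}$ ($b = -7 + \frac{419 \left(657 - 85\right)}{8} = -7 + \frac{419 \cdot 572}{8} = -7 + \frac{1}{8} \cdot 239668 = -7 + \frac{59917}{2} = \frac{59903}{2} \approx 29952.0$)
$\frac{z{\left(2155 \right)} - 2192295}{\left(b - 66151\right) + 17019} = \frac{\left(21 + 2155\right)^{2} - 2192295}{\left(\frac{59903}{2} - 66151\right) + 17019} = \frac{2176^{2} - 2192295}{- \frac{72399}{2} + 17019} = \frac{4734976 - 2192295}{- \frac{38361}{2}} = 2542681 \left(- \frac{2}{38361}\right) = - \frac{5085362}{38361}$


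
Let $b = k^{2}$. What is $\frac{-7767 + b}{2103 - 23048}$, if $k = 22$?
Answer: $\frac{7283}{20945} \approx 0.34772$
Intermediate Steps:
$b = 484$ ($b = 22^{2} = 484$)
$\frac{-7767 + b}{2103 - 23048} = \frac{-7767 + 484}{2103 - 23048} = - \frac{7283}{-20945} = \left(-7283\right) \left(- \frac{1}{20945}\right) = \frac{7283}{20945}$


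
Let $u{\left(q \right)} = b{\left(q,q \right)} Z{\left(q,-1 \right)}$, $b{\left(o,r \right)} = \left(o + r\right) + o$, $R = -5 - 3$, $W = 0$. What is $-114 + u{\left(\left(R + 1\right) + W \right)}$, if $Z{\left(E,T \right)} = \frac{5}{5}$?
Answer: $-135$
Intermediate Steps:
$R = -8$ ($R = -5 - 3 = -8$)
$Z{\left(E,T \right)} = 1$ ($Z{\left(E,T \right)} = 5 \cdot \frac{1}{5} = 1$)
$b{\left(o,r \right)} = r + 2 o$
$u{\left(q \right)} = 3 q$ ($u{\left(q \right)} = \left(q + 2 q\right) 1 = 3 q 1 = 3 q$)
$-114 + u{\left(\left(R + 1\right) + W \right)} = -114 + 3 \left(\left(-8 + 1\right) + 0\right) = -114 + 3 \left(-7 + 0\right) = -114 + 3 \left(-7\right) = -114 - 21 = -135$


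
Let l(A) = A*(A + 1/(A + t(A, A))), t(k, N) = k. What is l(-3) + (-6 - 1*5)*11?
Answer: -223/2 ≈ -111.50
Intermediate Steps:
l(A) = A*(A + 1/(2*A)) (l(A) = A*(A + 1/(A + A)) = A*(A + 1/(2*A)))
l(-3) + (-6 - 1*5)*11 = (1/2 + (-3)**2) + (-6 - 1*5)*11 = (1/2 + 9) + (-6 - 5)*11 = 19/2 - 11*11 = 19/2 - 121 = -223/2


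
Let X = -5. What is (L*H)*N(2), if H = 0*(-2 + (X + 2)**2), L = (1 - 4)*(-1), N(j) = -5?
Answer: 0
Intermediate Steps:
L = 3 (L = -3*(-1) = 3)
H = 0 (H = 0*(-2 + (-5 + 2)**2) = 0*(-2 + (-3)**2) = 0*(-2 + 9) = 0*7 = 0)
(L*H)*N(2) = (3*0)*(-5) = 0*(-5) = 0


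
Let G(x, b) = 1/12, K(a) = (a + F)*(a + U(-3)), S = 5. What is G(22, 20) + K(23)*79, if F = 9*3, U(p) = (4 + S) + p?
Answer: 1374601/12 ≈ 1.1455e+5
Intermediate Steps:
U(p) = 9 + p (U(p) = (4 + 5) + p = 9 + p)
F = 27
K(a) = (6 + a)*(27 + a) (K(a) = (a + 27)*(a + (9 - 3)) = (27 + a)*(a + 6) = (27 + a)*(6 + a) = (6 + a)*(27 + a))
G(x, b) = 1/12
G(22, 20) + K(23)*79 = 1/12 + (162 + 23² + 33*23)*79 = 1/12 + (162 + 529 + 759)*79 = 1/12 + 1450*79 = 1/12 + 114550 = 1374601/12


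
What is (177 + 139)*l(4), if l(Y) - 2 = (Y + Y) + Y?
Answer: 4424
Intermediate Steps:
l(Y) = 2 + 3*Y (l(Y) = 2 + ((Y + Y) + Y) = 2 + (2*Y + Y) = 2 + 3*Y)
(177 + 139)*l(4) = (177 + 139)*(2 + 3*4) = 316*(2 + 12) = 316*14 = 4424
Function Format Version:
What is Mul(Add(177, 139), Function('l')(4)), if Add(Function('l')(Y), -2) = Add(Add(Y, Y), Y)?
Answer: 4424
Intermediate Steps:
Function('l')(Y) = Add(2, Mul(3, Y)) (Function('l')(Y) = Add(2, Add(Add(Y, Y), Y)) = Add(2, Add(Mul(2, Y), Y)) = Add(2, Mul(3, Y)))
Mul(Add(177, 139), Function('l')(4)) = Mul(Add(177, 139), Add(2, Mul(3, 4))) = Mul(316, Add(2, 12)) = Mul(316, 14) = 4424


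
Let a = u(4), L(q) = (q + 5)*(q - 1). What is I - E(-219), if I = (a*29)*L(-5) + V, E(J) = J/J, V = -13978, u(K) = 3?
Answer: -13979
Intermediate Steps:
L(q) = (-1 + q)*(5 + q) (L(q) = (5 + q)*(-1 + q) = (-1 + q)*(5 + q))
a = 3
E(J) = 1
I = -13978 (I = (3*29)*(-5 + (-5)**2 + 4*(-5)) - 13978 = 87*(-5 + 25 - 20) - 13978 = 87*0 - 13978 = 0 - 13978 = -13978)
I - E(-219) = -13978 - 1*1 = -13978 - 1 = -13979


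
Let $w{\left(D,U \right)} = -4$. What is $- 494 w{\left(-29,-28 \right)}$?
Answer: $1976$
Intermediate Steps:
$- 494 w{\left(-29,-28 \right)} = \left(-494\right) \left(-4\right) = 1976$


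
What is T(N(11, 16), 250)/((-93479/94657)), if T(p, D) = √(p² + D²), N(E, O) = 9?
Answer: -94657*√62581/93479 ≈ -253.31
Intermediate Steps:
T(p, D) = √(D² + p²)
T(N(11, 16), 250)/((-93479/94657)) = √(250² + 9²)/((-93479/94657)) = √(62500 + 81)/((-93479*1/94657)) = √62581/(-93479/94657) = √62581*(-94657/93479) = -94657*√62581/93479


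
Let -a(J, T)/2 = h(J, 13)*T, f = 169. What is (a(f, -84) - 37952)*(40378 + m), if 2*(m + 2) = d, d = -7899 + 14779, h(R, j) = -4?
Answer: -1692349184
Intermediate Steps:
a(J, T) = 8*T (a(J, T) = -(-8)*T = 8*T)
d = 6880
m = 3438 (m = -2 + (½)*6880 = -2 + 3440 = 3438)
(a(f, -84) - 37952)*(40378 + m) = (8*(-84) - 37952)*(40378 + 3438) = (-672 - 37952)*43816 = -38624*43816 = -1692349184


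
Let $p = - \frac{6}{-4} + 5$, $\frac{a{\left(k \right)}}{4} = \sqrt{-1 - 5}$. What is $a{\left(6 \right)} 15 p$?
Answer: $390 i \sqrt{6} \approx 955.3 i$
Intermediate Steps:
$a{\left(k \right)} = 4 i \sqrt{6}$ ($a{\left(k \right)} = 4 \sqrt{-1 - 5} = 4 \sqrt{-6} = 4 i \sqrt{6}$)
$p = \frac{13}{2}$ ($p = - \frac{6 \left(-1\right)}{4} + 5 = \left(-1\right) \left(- \frac{3}{2}\right) + 5 = \frac{3}{2} + 5 = \frac{13}{2} \approx 6.5$)
$a{\left(6 \right)} 15 p = 4 i \sqrt{6} \cdot 15 \cdot \frac{13}{2} = 60 i \sqrt{6} \cdot \frac{13}{2} = 390 i \sqrt{6}$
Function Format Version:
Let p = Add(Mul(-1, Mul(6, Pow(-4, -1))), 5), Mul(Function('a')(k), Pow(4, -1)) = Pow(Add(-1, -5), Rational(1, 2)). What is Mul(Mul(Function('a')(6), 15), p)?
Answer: Mul(390, I, Pow(6, Rational(1, 2))) ≈ Mul(955.30, I)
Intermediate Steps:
Function('a')(k) = Mul(4, I, Pow(6, Rational(1, 2))) (Function('a')(k) = Mul(4, Pow(Add(-1, -5), Rational(1, 2))) = Mul(4, Pow(-6, Rational(1, 2))) = Mul(4, Mul(I, Pow(6, Rational(1, 2)))) = Mul(4, I, Pow(6, Rational(1, 2))))
p = Rational(13, 2) (p = Add(Mul(-1, Mul(6, Rational(-1, 4))), 5) = Add(Mul(-1, Rational(-3, 2)), 5) = Add(Rational(3, 2), 5) = Rational(13, 2) ≈ 6.5000)
Mul(Mul(Function('a')(6), 15), p) = Mul(Mul(Mul(4, I, Pow(6, Rational(1, 2))), 15), Rational(13, 2)) = Mul(Mul(60, I, Pow(6, Rational(1, 2))), Rational(13, 2)) = Mul(390, I, Pow(6, Rational(1, 2)))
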